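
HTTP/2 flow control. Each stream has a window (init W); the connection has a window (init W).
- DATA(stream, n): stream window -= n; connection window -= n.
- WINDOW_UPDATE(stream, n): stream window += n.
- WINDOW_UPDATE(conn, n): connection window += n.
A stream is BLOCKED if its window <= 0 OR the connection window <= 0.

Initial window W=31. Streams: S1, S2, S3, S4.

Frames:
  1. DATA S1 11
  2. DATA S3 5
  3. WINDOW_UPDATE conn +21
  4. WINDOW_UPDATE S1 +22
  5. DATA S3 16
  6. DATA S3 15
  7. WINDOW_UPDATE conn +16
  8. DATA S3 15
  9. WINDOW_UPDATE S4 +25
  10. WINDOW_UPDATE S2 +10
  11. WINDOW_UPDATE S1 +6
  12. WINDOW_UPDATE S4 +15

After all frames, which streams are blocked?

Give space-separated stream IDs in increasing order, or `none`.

Answer: S3

Derivation:
Op 1: conn=20 S1=20 S2=31 S3=31 S4=31 blocked=[]
Op 2: conn=15 S1=20 S2=31 S3=26 S4=31 blocked=[]
Op 3: conn=36 S1=20 S2=31 S3=26 S4=31 blocked=[]
Op 4: conn=36 S1=42 S2=31 S3=26 S4=31 blocked=[]
Op 5: conn=20 S1=42 S2=31 S3=10 S4=31 blocked=[]
Op 6: conn=5 S1=42 S2=31 S3=-5 S4=31 blocked=[3]
Op 7: conn=21 S1=42 S2=31 S3=-5 S4=31 blocked=[3]
Op 8: conn=6 S1=42 S2=31 S3=-20 S4=31 blocked=[3]
Op 9: conn=6 S1=42 S2=31 S3=-20 S4=56 blocked=[3]
Op 10: conn=6 S1=42 S2=41 S3=-20 S4=56 blocked=[3]
Op 11: conn=6 S1=48 S2=41 S3=-20 S4=56 blocked=[3]
Op 12: conn=6 S1=48 S2=41 S3=-20 S4=71 blocked=[3]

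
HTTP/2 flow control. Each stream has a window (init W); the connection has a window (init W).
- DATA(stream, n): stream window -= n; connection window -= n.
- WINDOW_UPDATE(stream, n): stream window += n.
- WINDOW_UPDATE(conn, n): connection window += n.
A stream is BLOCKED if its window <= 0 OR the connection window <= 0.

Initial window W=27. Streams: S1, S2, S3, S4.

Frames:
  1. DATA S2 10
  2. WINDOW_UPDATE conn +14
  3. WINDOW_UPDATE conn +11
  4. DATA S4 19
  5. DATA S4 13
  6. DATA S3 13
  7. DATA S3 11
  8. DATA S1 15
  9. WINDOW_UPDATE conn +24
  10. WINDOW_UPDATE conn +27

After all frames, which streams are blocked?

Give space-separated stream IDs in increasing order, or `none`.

Op 1: conn=17 S1=27 S2=17 S3=27 S4=27 blocked=[]
Op 2: conn=31 S1=27 S2=17 S3=27 S4=27 blocked=[]
Op 3: conn=42 S1=27 S2=17 S3=27 S4=27 blocked=[]
Op 4: conn=23 S1=27 S2=17 S3=27 S4=8 blocked=[]
Op 5: conn=10 S1=27 S2=17 S3=27 S4=-5 blocked=[4]
Op 6: conn=-3 S1=27 S2=17 S3=14 S4=-5 blocked=[1, 2, 3, 4]
Op 7: conn=-14 S1=27 S2=17 S3=3 S4=-5 blocked=[1, 2, 3, 4]
Op 8: conn=-29 S1=12 S2=17 S3=3 S4=-5 blocked=[1, 2, 3, 4]
Op 9: conn=-5 S1=12 S2=17 S3=3 S4=-5 blocked=[1, 2, 3, 4]
Op 10: conn=22 S1=12 S2=17 S3=3 S4=-5 blocked=[4]

Answer: S4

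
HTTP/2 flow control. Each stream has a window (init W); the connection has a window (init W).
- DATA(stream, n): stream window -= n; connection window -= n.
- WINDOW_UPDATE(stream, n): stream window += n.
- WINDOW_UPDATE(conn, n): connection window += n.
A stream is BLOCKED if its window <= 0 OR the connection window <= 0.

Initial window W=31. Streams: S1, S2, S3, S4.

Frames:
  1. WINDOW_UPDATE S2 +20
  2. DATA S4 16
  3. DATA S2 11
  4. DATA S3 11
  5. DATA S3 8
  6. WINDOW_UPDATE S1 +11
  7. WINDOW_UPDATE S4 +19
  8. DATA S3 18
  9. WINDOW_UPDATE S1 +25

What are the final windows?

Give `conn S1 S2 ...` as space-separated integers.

Op 1: conn=31 S1=31 S2=51 S3=31 S4=31 blocked=[]
Op 2: conn=15 S1=31 S2=51 S3=31 S4=15 blocked=[]
Op 3: conn=4 S1=31 S2=40 S3=31 S4=15 blocked=[]
Op 4: conn=-7 S1=31 S2=40 S3=20 S4=15 blocked=[1, 2, 3, 4]
Op 5: conn=-15 S1=31 S2=40 S3=12 S4=15 blocked=[1, 2, 3, 4]
Op 6: conn=-15 S1=42 S2=40 S3=12 S4=15 blocked=[1, 2, 3, 4]
Op 7: conn=-15 S1=42 S2=40 S3=12 S4=34 blocked=[1, 2, 3, 4]
Op 8: conn=-33 S1=42 S2=40 S3=-6 S4=34 blocked=[1, 2, 3, 4]
Op 9: conn=-33 S1=67 S2=40 S3=-6 S4=34 blocked=[1, 2, 3, 4]

Answer: -33 67 40 -6 34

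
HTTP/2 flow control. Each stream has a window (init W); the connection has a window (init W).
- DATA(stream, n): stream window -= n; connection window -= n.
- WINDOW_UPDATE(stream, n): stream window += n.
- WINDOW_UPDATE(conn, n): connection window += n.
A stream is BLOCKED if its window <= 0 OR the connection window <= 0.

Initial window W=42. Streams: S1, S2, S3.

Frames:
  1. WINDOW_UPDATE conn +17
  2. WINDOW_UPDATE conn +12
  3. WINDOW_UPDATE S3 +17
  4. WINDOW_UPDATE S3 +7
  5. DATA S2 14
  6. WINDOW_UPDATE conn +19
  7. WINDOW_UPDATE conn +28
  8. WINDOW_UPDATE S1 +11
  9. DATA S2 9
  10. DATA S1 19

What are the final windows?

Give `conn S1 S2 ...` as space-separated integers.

Op 1: conn=59 S1=42 S2=42 S3=42 blocked=[]
Op 2: conn=71 S1=42 S2=42 S3=42 blocked=[]
Op 3: conn=71 S1=42 S2=42 S3=59 blocked=[]
Op 4: conn=71 S1=42 S2=42 S3=66 blocked=[]
Op 5: conn=57 S1=42 S2=28 S3=66 blocked=[]
Op 6: conn=76 S1=42 S2=28 S3=66 blocked=[]
Op 7: conn=104 S1=42 S2=28 S3=66 blocked=[]
Op 8: conn=104 S1=53 S2=28 S3=66 blocked=[]
Op 9: conn=95 S1=53 S2=19 S3=66 blocked=[]
Op 10: conn=76 S1=34 S2=19 S3=66 blocked=[]

Answer: 76 34 19 66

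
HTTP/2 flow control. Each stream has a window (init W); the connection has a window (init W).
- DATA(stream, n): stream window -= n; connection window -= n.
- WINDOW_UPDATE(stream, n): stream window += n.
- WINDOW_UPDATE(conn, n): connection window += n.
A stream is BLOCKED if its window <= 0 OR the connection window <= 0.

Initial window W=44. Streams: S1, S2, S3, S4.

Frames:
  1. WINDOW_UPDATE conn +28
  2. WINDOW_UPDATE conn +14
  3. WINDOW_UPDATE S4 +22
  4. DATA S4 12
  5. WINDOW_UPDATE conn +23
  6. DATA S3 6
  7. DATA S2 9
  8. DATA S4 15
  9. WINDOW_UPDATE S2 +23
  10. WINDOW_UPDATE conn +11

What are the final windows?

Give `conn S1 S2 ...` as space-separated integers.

Op 1: conn=72 S1=44 S2=44 S3=44 S4=44 blocked=[]
Op 2: conn=86 S1=44 S2=44 S3=44 S4=44 blocked=[]
Op 3: conn=86 S1=44 S2=44 S3=44 S4=66 blocked=[]
Op 4: conn=74 S1=44 S2=44 S3=44 S4=54 blocked=[]
Op 5: conn=97 S1=44 S2=44 S3=44 S4=54 blocked=[]
Op 6: conn=91 S1=44 S2=44 S3=38 S4=54 blocked=[]
Op 7: conn=82 S1=44 S2=35 S3=38 S4=54 blocked=[]
Op 8: conn=67 S1=44 S2=35 S3=38 S4=39 blocked=[]
Op 9: conn=67 S1=44 S2=58 S3=38 S4=39 blocked=[]
Op 10: conn=78 S1=44 S2=58 S3=38 S4=39 blocked=[]

Answer: 78 44 58 38 39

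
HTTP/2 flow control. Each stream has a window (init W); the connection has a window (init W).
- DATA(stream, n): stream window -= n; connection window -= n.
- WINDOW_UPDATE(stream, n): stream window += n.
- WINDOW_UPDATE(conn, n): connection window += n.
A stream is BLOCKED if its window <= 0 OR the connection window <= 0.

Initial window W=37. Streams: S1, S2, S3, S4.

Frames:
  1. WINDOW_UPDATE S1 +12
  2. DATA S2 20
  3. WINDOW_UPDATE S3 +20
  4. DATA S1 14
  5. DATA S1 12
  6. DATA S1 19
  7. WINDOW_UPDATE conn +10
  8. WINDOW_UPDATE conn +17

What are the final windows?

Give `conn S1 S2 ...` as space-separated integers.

Answer: -1 4 17 57 37

Derivation:
Op 1: conn=37 S1=49 S2=37 S3=37 S4=37 blocked=[]
Op 2: conn=17 S1=49 S2=17 S3=37 S4=37 blocked=[]
Op 3: conn=17 S1=49 S2=17 S3=57 S4=37 blocked=[]
Op 4: conn=3 S1=35 S2=17 S3=57 S4=37 blocked=[]
Op 5: conn=-9 S1=23 S2=17 S3=57 S4=37 blocked=[1, 2, 3, 4]
Op 6: conn=-28 S1=4 S2=17 S3=57 S4=37 blocked=[1, 2, 3, 4]
Op 7: conn=-18 S1=4 S2=17 S3=57 S4=37 blocked=[1, 2, 3, 4]
Op 8: conn=-1 S1=4 S2=17 S3=57 S4=37 blocked=[1, 2, 3, 4]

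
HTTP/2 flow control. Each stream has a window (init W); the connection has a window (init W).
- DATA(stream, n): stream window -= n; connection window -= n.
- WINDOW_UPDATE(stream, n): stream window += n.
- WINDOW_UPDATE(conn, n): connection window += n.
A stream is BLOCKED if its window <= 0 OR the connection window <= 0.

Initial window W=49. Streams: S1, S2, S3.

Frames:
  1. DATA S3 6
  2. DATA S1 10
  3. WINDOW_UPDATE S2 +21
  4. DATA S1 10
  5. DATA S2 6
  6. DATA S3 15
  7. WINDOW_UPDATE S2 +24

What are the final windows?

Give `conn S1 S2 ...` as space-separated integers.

Op 1: conn=43 S1=49 S2=49 S3=43 blocked=[]
Op 2: conn=33 S1=39 S2=49 S3=43 blocked=[]
Op 3: conn=33 S1=39 S2=70 S3=43 blocked=[]
Op 4: conn=23 S1=29 S2=70 S3=43 blocked=[]
Op 5: conn=17 S1=29 S2=64 S3=43 blocked=[]
Op 6: conn=2 S1=29 S2=64 S3=28 blocked=[]
Op 7: conn=2 S1=29 S2=88 S3=28 blocked=[]

Answer: 2 29 88 28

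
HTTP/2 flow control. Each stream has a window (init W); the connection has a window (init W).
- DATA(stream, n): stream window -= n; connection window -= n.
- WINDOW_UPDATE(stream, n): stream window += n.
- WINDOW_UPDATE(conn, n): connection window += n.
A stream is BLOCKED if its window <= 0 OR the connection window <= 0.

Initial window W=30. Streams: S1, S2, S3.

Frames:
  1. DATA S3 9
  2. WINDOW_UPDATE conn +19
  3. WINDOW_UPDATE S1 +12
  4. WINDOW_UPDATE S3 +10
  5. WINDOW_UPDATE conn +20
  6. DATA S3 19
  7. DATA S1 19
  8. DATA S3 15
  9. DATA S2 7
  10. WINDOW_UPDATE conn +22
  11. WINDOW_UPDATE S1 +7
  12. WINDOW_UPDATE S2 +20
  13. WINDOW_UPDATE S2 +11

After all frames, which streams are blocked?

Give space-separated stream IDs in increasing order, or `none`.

Op 1: conn=21 S1=30 S2=30 S3=21 blocked=[]
Op 2: conn=40 S1=30 S2=30 S3=21 blocked=[]
Op 3: conn=40 S1=42 S2=30 S3=21 blocked=[]
Op 4: conn=40 S1=42 S2=30 S3=31 blocked=[]
Op 5: conn=60 S1=42 S2=30 S3=31 blocked=[]
Op 6: conn=41 S1=42 S2=30 S3=12 blocked=[]
Op 7: conn=22 S1=23 S2=30 S3=12 blocked=[]
Op 8: conn=7 S1=23 S2=30 S3=-3 blocked=[3]
Op 9: conn=0 S1=23 S2=23 S3=-3 blocked=[1, 2, 3]
Op 10: conn=22 S1=23 S2=23 S3=-3 blocked=[3]
Op 11: conn=22 S1=30 S2=23 S3=-3 blocked=[3]
Op 12: conn=22 S1=30 S2=43 S3=-3 blocked=[3]
Op 13: conn=22 S1=30 S2=54 S3=-3 blocked=[3]

Answer: S3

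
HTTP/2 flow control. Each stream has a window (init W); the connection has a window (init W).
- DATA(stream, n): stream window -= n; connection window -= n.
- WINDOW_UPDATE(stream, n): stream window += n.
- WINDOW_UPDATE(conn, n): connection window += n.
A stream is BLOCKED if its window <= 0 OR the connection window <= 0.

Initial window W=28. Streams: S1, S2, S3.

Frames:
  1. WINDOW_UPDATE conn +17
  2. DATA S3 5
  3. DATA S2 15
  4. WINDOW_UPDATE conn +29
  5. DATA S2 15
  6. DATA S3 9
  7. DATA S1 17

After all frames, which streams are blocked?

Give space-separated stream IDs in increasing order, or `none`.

Answer: S2

Derivation:
Op 1: conn=45 S1=28 S2=28 S3=28 blocked=[]
Op 2: conn=40 S1=28 S2=28 S3=23 blocked=[]
Op 3: conn=25 S1=28 S2=13 S3=23 blocked=[]
Op 4: conn=54 S1=28 S2=13 S3=23 blocked=[]
Op 5: conn=39 S1=28 S2=-2 S3=23 blocked=[2]
Op 6: conn=30 S1=28 S2=-2 S3=14 blocked=[2]
Op 7: conn=13 S1=11 S2=-2 S3=14 blocked=[2]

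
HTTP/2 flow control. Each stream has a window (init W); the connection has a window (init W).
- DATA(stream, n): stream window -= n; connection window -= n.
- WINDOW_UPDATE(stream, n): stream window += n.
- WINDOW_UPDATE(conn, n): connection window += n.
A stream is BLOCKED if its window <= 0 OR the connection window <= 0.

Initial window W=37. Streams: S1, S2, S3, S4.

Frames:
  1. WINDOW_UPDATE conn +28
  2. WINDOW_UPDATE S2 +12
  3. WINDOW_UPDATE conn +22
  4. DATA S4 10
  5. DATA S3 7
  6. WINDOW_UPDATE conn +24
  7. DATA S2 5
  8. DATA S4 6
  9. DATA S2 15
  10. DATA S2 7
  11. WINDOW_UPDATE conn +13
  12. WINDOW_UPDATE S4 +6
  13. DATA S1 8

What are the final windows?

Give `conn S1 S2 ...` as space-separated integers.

Op 1: conn=65 S1=37 S2=37 S3=37 S4=37 blocked=[]
Op 2: conn=65 S1=37 S2=49 S3=37 S4=37 blocked=[]
Op 3: conn=87 S1=37 S2=49 S3=37 S4=37 blocked=[]
Op 4: conn=77 S1=37 S2=49 S3=37 S4=27 blocked=[]
Op 5: conn=70 S1=37 S2=49 S3=30 S4=27 blocked=[]
Op 6: conn=94 S1=37 S2=49 S3=30 S4=27 blocked=[]
Op 7: conn=89 S1=37 S2=44 S3=30 S4=27 blocked=[]
Op 8: conn=83 S1=37 S2=44 S3=30 S4=21 blocked=[]
Op 9: conn=68 S1=37 S2=29 S3=30 S4=21 blocked=[]
Op 10: conn=61 S1=37 S2=22 S3=30 S4=21 blocked=[]
Op 11: conn=74 S1=37 S2=22 S3=30 S4=21 blocked=[]
Op 12: conn=74 S1=37 S2=22 S3=30 S4=27 blocked=[]
Op 13: conn=66 S1=29 S2=22 S3=30 S4=27 blocked=[]

Answer: 66 29 22 30 27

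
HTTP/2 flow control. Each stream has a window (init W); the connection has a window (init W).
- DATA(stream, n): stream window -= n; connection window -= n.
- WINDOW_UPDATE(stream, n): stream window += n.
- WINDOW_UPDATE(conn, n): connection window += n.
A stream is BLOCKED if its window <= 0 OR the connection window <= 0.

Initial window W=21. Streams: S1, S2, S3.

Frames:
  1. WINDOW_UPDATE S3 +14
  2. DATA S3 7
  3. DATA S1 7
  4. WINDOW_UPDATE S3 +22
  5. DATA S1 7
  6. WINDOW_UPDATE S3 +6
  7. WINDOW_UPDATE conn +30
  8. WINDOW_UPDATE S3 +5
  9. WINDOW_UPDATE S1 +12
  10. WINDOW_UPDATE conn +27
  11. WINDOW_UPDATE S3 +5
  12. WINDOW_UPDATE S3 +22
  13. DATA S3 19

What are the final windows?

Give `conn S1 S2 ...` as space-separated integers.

Op 1: conn=21 S1=21 S2=21 S3=35 blocked=[]
Op 2: conn=14 S1=21 S2=21 S3=28 blocked=[]
Op 3: conn=7 S1=14 S2=21 S3=28 blocked=[]
Op 4: conn=7 S1=14 S2=21 S3=50 blocked=[]
Op 5: conn=0 S1=7 S2=21 S3=50 blocked=[1, 2, 3]
Op 6: conn=0 S1=7 S2=21 S3=56 blocked=[1, 2, 3]
Op 7: conn=30 S1=7 S2=21 S3=56 blocked=[]
Op 8: conn=30 S1=7 S2=21 S3=61 blocked=[]
Op 9: conn=30 S1=19 S2=21 S3=61 blocked=[]
Op 10: conn=57 S1=19 S2=21 S3=61 blocked=[]
Op 11: conn=57 S1=19 S2=21 S3=66 blocked=[]
Op 12: conn=57 S1=19 S2=21 S3=88 blocked=[]
Op 13: conn=38 S1=19 S2=21 S3=69 blocked=[]

Answer: 38 19 21 69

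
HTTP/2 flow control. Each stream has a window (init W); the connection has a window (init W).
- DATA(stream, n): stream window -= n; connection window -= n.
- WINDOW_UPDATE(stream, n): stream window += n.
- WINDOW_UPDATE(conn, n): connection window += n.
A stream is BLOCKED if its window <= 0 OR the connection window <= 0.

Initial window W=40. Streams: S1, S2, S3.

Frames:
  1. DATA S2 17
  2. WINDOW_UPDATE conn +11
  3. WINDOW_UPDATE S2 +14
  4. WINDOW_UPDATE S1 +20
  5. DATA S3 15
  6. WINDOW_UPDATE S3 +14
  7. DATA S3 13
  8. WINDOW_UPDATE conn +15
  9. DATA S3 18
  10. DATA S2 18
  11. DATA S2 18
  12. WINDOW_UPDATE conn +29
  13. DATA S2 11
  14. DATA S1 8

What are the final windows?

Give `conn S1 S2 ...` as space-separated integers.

Op 1: conn=23 S1=40 S2=23 S3=40 blocked=[]
Op 2: conn=34 S1=40 S2=23 S3=40 blocked=[]
Op 3: conn=34 S1=40 S2=37 S3=40 blocked=[]
Op 4: conn=34 S1=60 S2=37 S3=40 blocked=[]
Op 5: conn=19 S1=60 S2=37 S3=25 blocked=[]
Op 6: conn=19 S1=60 S2=37 S3=39 blocked=[]
Op 7: conn=6 S1=60 S2=37 S3=26 blocked=[]
Op 8: conn=21 S1=60 S2=37 S3=26 blocked=[]
Op 9: conn=3 S1=60 S2=37 S3=8 blocked=[]
Op 10: conn=-15 S1=60 S2=19 S3=8 blocked=[1, 2, 3]
Op 11: conn=-33 S1=60 S2=1 S3=8 blocked=[1, 2, 3]
Op 12: conn=-4 S1=60 S2=1 S3=8 blocked=[1, 2, 3]
Op 13: conn=-15 S1=60 S2=-10 S3=8 blocked=[1, 2, 3]
Op 14: conn=-23 S1=52 S2=-10 S3=8 blocked=[1, 2, 3]

Answer: -23 52 -10 8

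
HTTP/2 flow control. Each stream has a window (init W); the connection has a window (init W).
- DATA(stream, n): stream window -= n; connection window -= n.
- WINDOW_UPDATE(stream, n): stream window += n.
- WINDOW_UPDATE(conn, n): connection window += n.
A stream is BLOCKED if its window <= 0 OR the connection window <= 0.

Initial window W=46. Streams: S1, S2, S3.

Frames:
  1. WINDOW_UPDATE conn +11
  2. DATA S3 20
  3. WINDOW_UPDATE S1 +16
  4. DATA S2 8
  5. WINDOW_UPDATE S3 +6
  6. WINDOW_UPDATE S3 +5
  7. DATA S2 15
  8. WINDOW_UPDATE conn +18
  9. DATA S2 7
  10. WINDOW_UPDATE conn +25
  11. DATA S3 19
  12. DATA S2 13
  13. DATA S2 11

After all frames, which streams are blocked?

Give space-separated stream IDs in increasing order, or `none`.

Answer: S2

Derivation:
Op 1: conn=57 S1=46 S2=46 S3=46 blocked=[]
Op 2: conn=37 S1=46 S2=46 S3=26 blocked=[]
Op 3: conn=37 S1=62 S2=46 S3=26 blocked=[]
Op 4: conn=29 S1=62 S2=38 S3=26 blocked=[]
Op 5: conn=29 S1=62 S2=38 S3=32 blocked=[]
Op 6: conn=29 S1=62 S2=38 S3=37 blocked=[]
Op 7: conn=14 S1=62 S2=23 S3=37 blocked=[]
Op 8: conn=32 S1=62 S2=23 S3=37 blocked=[]
Op 9: conn=25 S1=62 S2=16 S3=37 blocked=[]
Op 10: conn=50 S1=62 S2=16 S3=37 blocked=[]
Op 11: conn=31 S1=62 S2=16 S3=18 blocked=[]
Op 12: conn=18 S1=62 S2=3 S3=18 blocked=[]
Op 13: conn=7 S1=62 S2=-8 S3=18 blocked=[2]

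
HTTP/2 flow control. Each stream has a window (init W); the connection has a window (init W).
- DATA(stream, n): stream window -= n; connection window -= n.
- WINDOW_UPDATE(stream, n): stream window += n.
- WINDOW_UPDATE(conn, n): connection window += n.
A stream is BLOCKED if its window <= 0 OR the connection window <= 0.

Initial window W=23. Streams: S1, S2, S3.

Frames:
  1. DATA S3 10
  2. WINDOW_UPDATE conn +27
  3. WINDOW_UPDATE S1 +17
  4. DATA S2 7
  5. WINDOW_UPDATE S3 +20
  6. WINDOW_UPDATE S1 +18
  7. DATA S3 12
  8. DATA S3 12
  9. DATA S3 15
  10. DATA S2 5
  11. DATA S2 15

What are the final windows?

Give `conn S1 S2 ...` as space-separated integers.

Answer: -26 58 -4 -6

Derivation:
Op 1: conn=13 S1=23 S2=23 S3=13 blocked=[]
Op 2: conn=40 S1=23 S2=23 S3=13 blocked=[]
Op 3: conn=40 S1=40 S2=23 S3=13 blocked=[]
Op 4: conn=33 S1=40 S2=16 S3=13 blocked=[]
Op 5: conn=33 S1=40 S2=16 S3=33 blocked=[]
Op 6: conn=33 S1=58 S2=16 S3=33 blocked=[]
Op 7: conn=21 S1=58 S2=16 S3=21 blocked=[]
Op 8: conn=9 S1=58 S2=16 S3=9 blocked=[]
Op 9: conn=-6 S1=58 S2=16 S3=-6 blocked=[1, 2, 3]
Op 10: conn=-11 S1=58 S2=11 S3=-6 blocked=[1, 2, 3]
Op 11: conn=-26 S1=58 S2=-4 S3=-6 blocked=[1, 2, 3]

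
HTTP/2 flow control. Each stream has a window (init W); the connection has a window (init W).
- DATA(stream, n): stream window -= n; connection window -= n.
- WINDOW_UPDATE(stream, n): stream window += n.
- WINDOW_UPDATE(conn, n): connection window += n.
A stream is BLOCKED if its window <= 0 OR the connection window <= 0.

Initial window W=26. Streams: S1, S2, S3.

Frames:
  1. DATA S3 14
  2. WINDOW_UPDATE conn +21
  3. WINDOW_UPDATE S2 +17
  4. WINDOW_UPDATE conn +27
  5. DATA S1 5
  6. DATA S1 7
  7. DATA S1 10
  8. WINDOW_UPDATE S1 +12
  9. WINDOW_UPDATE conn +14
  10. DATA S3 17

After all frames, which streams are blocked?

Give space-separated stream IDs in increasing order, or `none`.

Answer: S3

Derivation:
Op 1: conn=12 S1=26 S2=26 S3=12 blocked=[]
Op 2: conn=33 S1=26 S2=26 S3=12 blocked=[]
Op 3: conn=33 S1=26 S2=43 S3=12 blocked=[]
Op 4: conn=60 S1=26 S2=43 S3=12 blocked=[]
Op 5: conn=55 S1=21 S2=43 S3=12 blocked=[]
Op 6: conn=48 S1=14 S2=43 S3=12 blocked=[]
Op 7: conn=38 S1=4 S2=43 S3=12 blocked=[]
Op 8: conn=38 S1=16 S2=43 S3=12 blocked=[]
Op 9: conn=52 S1=16 S2=43 S3=12 blocked=[]
Op 10: conn=35 S1=16 S2=43 S3=-5 blocked=[3]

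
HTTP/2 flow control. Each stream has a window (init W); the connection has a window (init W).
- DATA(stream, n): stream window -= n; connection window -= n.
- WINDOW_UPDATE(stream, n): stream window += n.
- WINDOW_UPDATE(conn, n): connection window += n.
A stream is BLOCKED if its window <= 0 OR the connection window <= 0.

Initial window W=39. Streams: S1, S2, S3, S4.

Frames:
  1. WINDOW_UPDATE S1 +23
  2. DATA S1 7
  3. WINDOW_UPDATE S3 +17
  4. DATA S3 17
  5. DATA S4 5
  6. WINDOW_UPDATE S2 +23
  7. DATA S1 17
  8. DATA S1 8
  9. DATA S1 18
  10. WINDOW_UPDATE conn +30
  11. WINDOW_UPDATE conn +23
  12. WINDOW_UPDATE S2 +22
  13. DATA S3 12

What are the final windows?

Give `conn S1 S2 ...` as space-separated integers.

Op 1: conn=39 S1=62 S2=39 S3=39 S4=39 blocked=[]
Op 2: conn=32 S1=55 S2=39 S3=39 S4=39 blocked=[]
Op 3: conn=32 S1=55 S2=39 S3=56 S4=39 blocked=[]
Op 4: conn=15 S1=55 S2=39 S3=39 S4=39 blocked=[]
Op 5: conn=10 S1=55 S2=39 S3=39 S4=34 blocked=[]
Op 6: conn=10 S1=55 S2=62 S3=39 S4=34 blocked=[]
Op 7: conn=-7 S1=38 S2=62 S3=39 S4=34 blocked=[1, 2, 3, 4]
Op 8: conn=-15 S1=30 S2=62 S3=39 S4=34 blocked=[1, 2, 3, 4]
Op 9: conn=-33 S1=12 S2=62 S3=39 S4=34 blocked=[1, 2, 3, 4]
Op 10: conn=-3 S1=12 S2=62 S3=39 S4=34 blocked=[1, 2, 3, 4]
Op 11: conn=20 S1=12 S2=62 S3=39 S4=34 blocked=[]
Op 12: conn=20 S1=12 S2=84 S3=39 S4=34 blocked=[]
Op 13: conn=8 S1=12 S2=84 S3=27 S4=34 blocked=[]

Answer: 8 12 84 27 34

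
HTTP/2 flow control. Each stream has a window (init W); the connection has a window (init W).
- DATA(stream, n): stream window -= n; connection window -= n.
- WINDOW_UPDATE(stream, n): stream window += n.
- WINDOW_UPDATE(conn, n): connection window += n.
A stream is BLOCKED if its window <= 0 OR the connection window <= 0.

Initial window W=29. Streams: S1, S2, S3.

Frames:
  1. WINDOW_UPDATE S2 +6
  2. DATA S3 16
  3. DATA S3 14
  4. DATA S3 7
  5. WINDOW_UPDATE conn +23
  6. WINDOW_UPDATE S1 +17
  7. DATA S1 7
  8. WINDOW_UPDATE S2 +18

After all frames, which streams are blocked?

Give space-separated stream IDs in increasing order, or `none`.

Answer: S3

Derivation:
Op 1: conn=29 S1=29 S2=35 S3=29 blocked=[]
Op 2: conn=13 S1=29 S2=35 S3=13 blocked=[]
Op 3: conn=-1 S1=29 S2=35 S3=-1 blocked=[1, 2, 3]
Op 4: conn=-8 S1=29 S2=35 S3=-8 blocked=[1, 2, 3]
Op 5: conn=15 S1=29 S2=35 S3=-8 blocked=[3]
Op 6: conn=15 S1=46 S2=35 S3=-8 blocked=[3]
Op 7: conn=8 S1=39 S2=35 S3=-8 blocked=[3]
Op 8: conn=8 S1=39 S2=53 S3=-8 blocked=[3]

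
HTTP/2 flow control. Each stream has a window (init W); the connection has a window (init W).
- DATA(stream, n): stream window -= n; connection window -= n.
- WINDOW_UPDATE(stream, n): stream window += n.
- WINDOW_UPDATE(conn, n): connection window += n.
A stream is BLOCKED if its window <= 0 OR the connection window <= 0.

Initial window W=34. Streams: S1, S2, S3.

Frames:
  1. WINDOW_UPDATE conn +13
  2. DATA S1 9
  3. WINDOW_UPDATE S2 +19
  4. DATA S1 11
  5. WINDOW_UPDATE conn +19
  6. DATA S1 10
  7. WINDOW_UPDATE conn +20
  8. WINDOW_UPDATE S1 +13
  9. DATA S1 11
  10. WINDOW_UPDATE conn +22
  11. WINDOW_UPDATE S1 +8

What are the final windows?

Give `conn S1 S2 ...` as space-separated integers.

Answer: 67 14 53 34

Derivation:
Op 1: conn=47 S1=34 S2=34 S3=34 blocked=[]
Op 2: conn=38 S1=25 S2=34 S3=34 blocked=[]
Op 3: conn=38 S1=25 S2=53 S3=34 blocked=[]
Op 4: conn=27 S1=14 S2=53 S3=34 blocked=[]
Op 5: conn=46 S1=14 S2=53 S3=34 blocked=[]
Op 6: conn=36 S1=4 S2=53 S3=34 blocked=[]
Op 7: conn=56 S1=4 S2=53 S3=34 blocked=[]
Op 8: conn=56 S1=17 S2=53 S3=34 blocked=[]
Op 9: conn=45 S1=6 S2=53 S3=34 blocked=[]
Op 10: conn=67 S1=6 S2=53 S3=34 blocked=[]
Op 11: conn=67 S1=14 S2=53 S3=34 blocked=[]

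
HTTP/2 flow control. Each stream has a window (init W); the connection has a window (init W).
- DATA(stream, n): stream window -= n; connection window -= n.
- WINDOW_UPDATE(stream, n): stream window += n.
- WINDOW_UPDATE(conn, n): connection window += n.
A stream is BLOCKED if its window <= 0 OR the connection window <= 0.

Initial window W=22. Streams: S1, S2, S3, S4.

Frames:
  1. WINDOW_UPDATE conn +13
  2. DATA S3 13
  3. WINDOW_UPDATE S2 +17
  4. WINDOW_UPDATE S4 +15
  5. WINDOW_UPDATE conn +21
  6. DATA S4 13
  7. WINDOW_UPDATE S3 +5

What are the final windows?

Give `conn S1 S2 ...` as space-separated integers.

Answer: 30 22 39 14 24

Derivation:
Op 1: conn=35 S1=22 S2=22 S3=22 S4=22 blocked=[]
Op 2: conn=22 S1=22 S2=22 S3=9 S4=22 blocked=[]
Op 3: conn=22 S1=22 S2=39 S3=9 S4=22 blocked=[]
Op 4: conn=22 S1=22 S2=39 S3=9 S4=37 blocked=[]
Op 5: conn=43 S1=22 S2=39 S3=9 S4=37 blocked=[]
Op 6: conn=30 S1=22 S2=39 S3=9 S4=24 blocked=[]
Op 7: conn=30 S1=22 S2=39 S3=14 S4=24 blocked=[]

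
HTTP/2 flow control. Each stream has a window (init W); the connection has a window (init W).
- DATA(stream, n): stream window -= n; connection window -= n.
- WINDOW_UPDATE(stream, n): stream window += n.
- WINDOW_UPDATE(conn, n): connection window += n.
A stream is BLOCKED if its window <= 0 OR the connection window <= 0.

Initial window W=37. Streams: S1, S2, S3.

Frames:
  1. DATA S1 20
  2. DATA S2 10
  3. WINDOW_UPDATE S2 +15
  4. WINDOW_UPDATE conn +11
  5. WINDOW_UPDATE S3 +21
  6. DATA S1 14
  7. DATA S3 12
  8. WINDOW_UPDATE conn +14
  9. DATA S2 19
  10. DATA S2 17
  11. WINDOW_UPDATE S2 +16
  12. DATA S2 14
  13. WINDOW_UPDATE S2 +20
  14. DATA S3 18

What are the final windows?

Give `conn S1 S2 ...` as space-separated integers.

Op 1: conn=17 S1=17 S2=37 S3=37 blocked=[]
Op 2: conn=7 S1=17 S2=27 S3=37 blocked=[]
Op 3: conn=7 S1=17 S2=42 S3=37 blocked=[]
Op 4: conn=18 S1=17 S2=42 S3=37 blocked=[]
Op 5: conn=18 S1=17 S2=42 S3=58 blocked=[]
Op 6: conn=4 S1=3 S2=42 S3=58 blocked=[]
Op 7: conn=-8 S1=3 S2=42 S3=46 blocked=[1, 2, 3]
Op 8: conn=6 S1=3 S2=42 S3=46 blocked=[]
Op 9: conn=-13 S1=3 S2=23 S3=46 blocked=[1, 2, 3]
Op 10: conn=-30 S1=3 S2=6 S3=46 blocked=[1, 2, 3]
Op 11: conn=-30 S1=3 S2=22 S3=46 blocked=[1, 2, 3]
Op 12: conn=-44 S1=3 S2=8 S3=46 blocked=[1, 2, 3]
Op 13: conn=-44 S1=3 S2=28 S3=46 blocked=[1, 2, 3]
Op 14: conn=-62 S1=3 S2=28 S3=28 blocked=[1, 2, 3]

Answer: -62 3 28 28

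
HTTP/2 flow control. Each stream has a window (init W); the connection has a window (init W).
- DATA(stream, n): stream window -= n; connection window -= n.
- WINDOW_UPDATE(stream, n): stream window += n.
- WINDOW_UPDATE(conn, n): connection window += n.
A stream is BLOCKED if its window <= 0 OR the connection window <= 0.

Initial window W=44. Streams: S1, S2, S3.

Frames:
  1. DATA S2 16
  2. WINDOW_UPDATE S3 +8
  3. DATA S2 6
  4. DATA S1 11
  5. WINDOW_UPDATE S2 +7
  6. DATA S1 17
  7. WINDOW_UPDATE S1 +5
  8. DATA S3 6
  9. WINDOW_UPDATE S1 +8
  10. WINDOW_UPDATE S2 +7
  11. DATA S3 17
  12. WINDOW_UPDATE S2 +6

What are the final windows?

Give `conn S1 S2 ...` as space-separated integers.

Answer: -29 29 42 29

Derivation:
Op 1: conn=28 S1=44 S2=28 S3=44 blocked=[]
Op 2: conn=28 S1=44 S2=28 S3=52 blocked=[]
Op 3: conn=22 S1=44 S2=22 S3=52 blocked=[]
Op 4: conn=11 S1=33 S2=22 S3=52 blocked=[]
Op 5: conn=11 S1=33 S2=29 S3=52 blocked=[]
Op 6: conn=-6 S1=16 S2=29 S3=52 blocked=[1, 2, 3]
Op 7: conn=-6 S1=21 S2=29 S3=52 blocked=[1, 2, 3]
Op 8: conn=-12 S1=21 S2=29 S3=46 blocked=[1, 2, 3]
Op 9: conn=-12 S1=29 S2=29 S3=46 blocked=[1, 2, 3]
Op 10: conn=-12 S1=29 S2=36 S3=46 blocked=[1, 2, 3]
Op 11: conn=-29 S1=29 S2=36 S3=29 blocked=[1, 2, 3]
Op 12: conn=-29 S1=29 S2=42 S3=29 blocked=[1, 2, 3]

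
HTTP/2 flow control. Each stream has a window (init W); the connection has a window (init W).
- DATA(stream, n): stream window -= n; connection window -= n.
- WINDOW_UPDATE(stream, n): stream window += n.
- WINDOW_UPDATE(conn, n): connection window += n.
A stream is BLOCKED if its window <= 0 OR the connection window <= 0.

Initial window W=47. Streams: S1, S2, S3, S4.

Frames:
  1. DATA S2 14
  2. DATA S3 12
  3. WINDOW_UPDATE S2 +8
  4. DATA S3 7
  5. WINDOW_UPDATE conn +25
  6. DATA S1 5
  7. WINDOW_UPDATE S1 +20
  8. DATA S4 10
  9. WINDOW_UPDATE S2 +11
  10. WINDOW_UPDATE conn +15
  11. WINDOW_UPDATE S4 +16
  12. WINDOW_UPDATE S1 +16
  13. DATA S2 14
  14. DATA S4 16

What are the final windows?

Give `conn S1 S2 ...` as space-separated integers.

Answer: 9 78 38 28 37

Derivation:
Op 1: conn=33 S1=47 S2=33 S3=47 S4=47 blocked=[]
Op 2: conn=21 S1=47 S2=33 S3=35 S4=47 blocked=[]
Op 3: conn=21 S1=47 S2=41 S3=35 S4=47 blocked=[]
Op 4: conn=14 S1=47 S2=41 S3=28 S4=47 blocked=[]
Op 5: conn=39 S1=47 S2=41 S3=28 S4=47 blocked=[]
Op 6: conn=34 S1=42 S2=41 S3=28 S4=47 blocked=[]
Op 7: conn=34 S1=62 S2=41 S3=28 S4=47 blocked=[]
Op 8: conn=24 S1=62 S2=41 S3=28 S4=37 blocked=[]
Op 9: conn=24 S1=62 S2=52 S3=28 S4=37 blocked=[]
Op 10: conn=39 S1=62 S2=52 S3=28 S4=37 blocked=[]
Op 11: conn=39 S1=62 S2=52 S3=28 S4=53 blocked=[]
Op 12: conn=39 S1=78 S2=52 S3=28 S4=53 blocked=[]
Op 13: conn=25 S1=78 S2=38 S3=28 S4=53 blocked=[]
Op 14: conn=9 S1=78 S2=38 S3=28 S4=37 blocked=[]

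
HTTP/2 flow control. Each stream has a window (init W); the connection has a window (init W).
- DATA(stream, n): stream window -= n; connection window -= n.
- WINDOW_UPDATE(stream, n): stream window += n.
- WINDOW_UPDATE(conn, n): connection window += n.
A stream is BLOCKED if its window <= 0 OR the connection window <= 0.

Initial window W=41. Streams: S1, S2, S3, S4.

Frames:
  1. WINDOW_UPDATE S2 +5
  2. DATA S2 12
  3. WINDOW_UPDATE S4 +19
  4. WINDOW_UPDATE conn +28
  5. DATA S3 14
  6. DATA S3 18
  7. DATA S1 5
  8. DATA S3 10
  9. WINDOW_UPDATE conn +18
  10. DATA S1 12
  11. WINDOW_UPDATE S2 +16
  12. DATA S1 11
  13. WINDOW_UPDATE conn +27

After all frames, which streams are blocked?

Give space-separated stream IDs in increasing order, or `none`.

Answer: S3

Derivation:
Op 1: conn=41 S1=41 S2=46 S3=41 S4=41 blocked=[]
Op 2: conn=29 S1=41 S2=34 S3=41 S4=41 blocked=[]
Op 3: conn=29 S1=41 S2=34 S3=41 S4=60 blocked=[]
Op 4: conn=57 S1=41 S2=34 S3=41 S4=60 blocked=[]
Op 5: conn=43 S1=41 S2=34 S3=27 S4=60 blocked=[]
Op 6: conn=25 S1=41 S2=34 S3=9 S4=60 blocked=[]
Op 7: conn=20 S1=36 S2=34 S3=9 S4=60 blocked=[]
Op 8: conn=10 S1=36 S2=34 S3=-1 S4=60 blocked=[3]
Op 9: conn=28 S1=36 S2=34 S3=-1 S4=60 blocked=[3]
Op 10: conn=16 S1=24 S2=34 S3=-1 S4=60 blocked=[3]
Op 11: conn=16 S1=24 S2=50 S3=-1 S4=60 blocked=[3]
Op 12: conn=5 S1=13 S2=50 S3=-1 S4=60 blocked=[3]
Op 13: conn=32 S1=13 S2=50 S3=-1 S4=60 blocked=[3]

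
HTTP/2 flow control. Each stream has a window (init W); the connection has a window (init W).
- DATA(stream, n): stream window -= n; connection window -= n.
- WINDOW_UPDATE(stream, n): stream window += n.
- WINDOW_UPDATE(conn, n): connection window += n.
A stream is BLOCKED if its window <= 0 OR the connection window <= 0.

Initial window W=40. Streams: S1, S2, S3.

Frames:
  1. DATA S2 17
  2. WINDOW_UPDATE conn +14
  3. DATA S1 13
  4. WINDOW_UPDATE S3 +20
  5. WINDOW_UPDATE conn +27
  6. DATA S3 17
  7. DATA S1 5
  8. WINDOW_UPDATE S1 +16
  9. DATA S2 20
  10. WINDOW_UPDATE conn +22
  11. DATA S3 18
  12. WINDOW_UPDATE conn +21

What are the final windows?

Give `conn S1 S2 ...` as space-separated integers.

Op 1: conn=23 S1=40 S2=23 S3=40 blocked=[]
Op 2: conn=37 S1=40 S2=23 S3=40 blocked=[]
Op 3: conn=24 S1=27 S2=23 S3=40 blocked=[]
Op 4: conn=24 S1=27 S2=23 S3=60 blocked=[]
Op 5: conn=51 S1=27 S2=23 S3=60 blocked=[]
Op 6: conn=34 S1=27 S2=23 S3=43 blocked=[]
Op 7: conn=29 S1=22 S2=23 S3=43 blocked=[]
Op 8: conn=29 S1=38 S2=23 S3=43 blocked=[]
Op 9: conn=9 S1=38 S2=3 S3=43 blocked=[]
Op 10: conn=31 S1=38 S2=3 S3=43 blocked=[]
Op 11: conn=13 S1=38 S2=3 S3=25 blocked=[]
Op 12: conn=34 S1=38 S2=3 S3=25 blocked=[]

Answer: 34 38 3 25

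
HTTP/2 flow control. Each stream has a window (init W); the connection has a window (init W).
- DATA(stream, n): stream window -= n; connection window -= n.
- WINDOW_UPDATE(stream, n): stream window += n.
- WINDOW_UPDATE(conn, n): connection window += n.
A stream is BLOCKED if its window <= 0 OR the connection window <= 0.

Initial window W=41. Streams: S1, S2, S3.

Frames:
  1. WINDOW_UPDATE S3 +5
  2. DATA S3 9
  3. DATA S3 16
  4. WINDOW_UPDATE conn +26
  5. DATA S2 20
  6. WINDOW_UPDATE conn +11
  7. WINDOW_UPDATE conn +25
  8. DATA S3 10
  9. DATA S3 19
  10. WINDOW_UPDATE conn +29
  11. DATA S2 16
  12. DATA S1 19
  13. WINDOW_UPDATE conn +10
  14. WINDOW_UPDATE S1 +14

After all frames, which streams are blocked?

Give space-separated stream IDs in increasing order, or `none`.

Answer: S3

Derivation:
Op 1: conn=41 S1=41 S2=41 S3=46 blocked=[]
Op 2: conn=32 S1=41 S2=41 S3=37 blocked=[]
Op 3: conn=16 S1=41 S2=41 S3=21 blocked=[]
Op 4: conn=42 S1=41 S2=41 S3=21 blocked=[]
Op 5: conn=22 S1=41 S2=21 S3=21 blocked=[]
Op 6: conn=33 S1=41 S2=21 S3=21 blocked=[]
Op 7: conn=58 S1=41 S2=21 S3=21 blocked=[]
Op 8: conn=48 S1=41 S2=21 S3=11 blocked=[]
Op 9: conn=29 S1=41 S2=21 S3=-8 blocked=[3]
Op 10: conn=58 S1=41 S2=21 S3=-8 blocked=[3]
Op 11: conn=42 S1=41 S2=5 S3=-8 blocked=[3]
Op 12: conn=23 S1=22 S2=5 S3=-8 blocked=[3]
Op 13: conn=33 S1=22 S2=5 S3=-8 blocked=[3]
Op 14: conn=33 S1=36 S2=5 S3=-8 blocked=[3]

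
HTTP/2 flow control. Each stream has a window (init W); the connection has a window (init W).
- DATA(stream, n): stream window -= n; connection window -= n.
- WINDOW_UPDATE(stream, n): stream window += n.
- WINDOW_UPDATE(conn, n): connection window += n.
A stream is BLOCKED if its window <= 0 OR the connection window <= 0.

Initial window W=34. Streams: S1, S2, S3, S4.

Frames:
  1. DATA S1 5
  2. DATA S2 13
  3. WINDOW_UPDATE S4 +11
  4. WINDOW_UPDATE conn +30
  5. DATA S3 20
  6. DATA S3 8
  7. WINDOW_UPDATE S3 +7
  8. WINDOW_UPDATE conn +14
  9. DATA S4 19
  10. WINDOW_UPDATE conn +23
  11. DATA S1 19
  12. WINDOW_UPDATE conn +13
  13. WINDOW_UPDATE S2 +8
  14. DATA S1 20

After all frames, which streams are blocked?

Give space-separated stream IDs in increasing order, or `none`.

Answer: S1

Derivation:
Op 1: conn=29 S1=29 S2=34 S3=34 S4=34 blocked=[]
Op 2: conn=16 S1=29 S2=21 S3=34 S4=34 blocked=[]
Op 3: conn=16 S1=29 S2=21 S3=34 S4=45 blocked=[]
Op 4: conn=46 S1=29 S2=21 S3=34 S4=45 blocked=[]
Op 5: conn=26 S1=29 S2=21 S3=14 S4=45 blocked=[]
Op 6: conn=18 S1=29 S2=21 S3=6 S4=45 blocked=[]
Op 7: conn=18 S1=29 S2=21 S3=13 S4=45 blocked=[]
Op 8: conn=32 S1=29 S2=21 S3=13 S4=45 blocked=[]
Op 9: conn=13 S1=29 S2=21 S3=13 S4=26 blocked=[]
Op 10: conn=36 S1=29 S2=21 S3=13 S4=26 blocked=[]
Op 11: conn=17 S1=10 S2=21 S3=13 S4=26 blocked=[]
Op 12: conn=30 S1=10 S2=21 S3=13 S4=26 blocked=[]
Op 13: conn=30 S1=10 S2=29 S3=13 S4=26 blocked=[]
Op 14: conn=10 S1=-10 S2=29 S3=13 S4=26 blocked=[1]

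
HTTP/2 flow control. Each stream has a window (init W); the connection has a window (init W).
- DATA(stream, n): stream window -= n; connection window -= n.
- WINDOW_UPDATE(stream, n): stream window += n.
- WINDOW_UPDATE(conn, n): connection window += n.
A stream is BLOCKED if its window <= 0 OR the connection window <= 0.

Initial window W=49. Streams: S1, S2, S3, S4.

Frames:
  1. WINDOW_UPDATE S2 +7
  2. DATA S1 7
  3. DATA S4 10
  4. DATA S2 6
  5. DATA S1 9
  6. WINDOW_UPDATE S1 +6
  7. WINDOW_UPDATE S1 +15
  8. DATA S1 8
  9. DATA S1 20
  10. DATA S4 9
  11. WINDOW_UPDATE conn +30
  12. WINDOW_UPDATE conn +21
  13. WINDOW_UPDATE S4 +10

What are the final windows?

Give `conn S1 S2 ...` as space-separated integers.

Op 1: conn=49 S1=49 S2=56 S3=49 S4=49 blocked=[]
Op 2: conn=42 S1=42 S2=56 S3=49 S4=49 blocked=[]
Op 3: conn=32 S1=42 S2=56 S3=49 S4=39 blocked=[]
Op 4: conn=26 S1=42 S2=50 S3=49 S4=39 blocked=[]
Op 5: conn=17 S1=33 S2=50 S3=49 S4=39 blocked=[]
Op 6: conn=17 S1=39 S2=50 S3=49 S4=39 blocked=[]
Op 7: conn=17 S1=54 S2=50 S3=49 S4=39 blocked=[]
Op 8: conn=9 S1=46 S2=50 S3=49 S4=39 blocked=[]
Op 9: conn=-11 S1=26 S2=50 S3=49 S4=39 blocked=[1, 2, 3, 4]
Op 10: conn=-20 S1=26 S2=50 S3=49 S4=30 blocked=[1, 2, 3, 4]
Op 11: conn=10 S1=26 S2=50 S3=49 S4=30 blocked=[]
Op 12: conn=31 S1=26 S2=50 S3=49 S4=30 blocked=[]
Op 13: conn=31 S1=26 S2=50 S3=49 S4=40 blocked=[]

Answer: 31 26 50 49 40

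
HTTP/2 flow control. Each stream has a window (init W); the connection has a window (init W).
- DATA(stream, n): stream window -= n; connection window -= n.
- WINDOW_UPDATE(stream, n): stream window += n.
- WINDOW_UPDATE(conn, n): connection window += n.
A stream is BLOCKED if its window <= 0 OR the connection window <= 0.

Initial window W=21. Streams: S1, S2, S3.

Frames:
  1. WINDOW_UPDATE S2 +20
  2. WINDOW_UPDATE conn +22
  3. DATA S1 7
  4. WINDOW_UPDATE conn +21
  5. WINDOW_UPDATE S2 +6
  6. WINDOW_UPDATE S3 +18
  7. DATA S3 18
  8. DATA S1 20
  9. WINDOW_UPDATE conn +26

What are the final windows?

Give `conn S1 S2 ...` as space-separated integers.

Answer: 45 -6 47 21

Derivation:
Op 1: conn=21 S1=21 S2=41 S3=21 blocked=[]
Op 2: conn=43 S1=21 S2=41 S3=21 blocked=[]
Op 3: conn=36 S1=14 S2=41 S3=21 blocked=[]
Op 4: conn=57 S1=14 S2=41 S3=21 blocked=[]
Op 5: conn=57 S1=14 S2=47 S3=21 blocked=[]
Op 6: conn=57 S1=14 S2=47 S3=39 blocked=[]
Op 7: conn=39 S1=14 S2=47 S3=21 blocked=[]
Op 8: conn=19 S1=-6 S2=47 S3=21 blocked=[1]
Op 9: conn=45 S1=-6 S2=47 S3=21 blocked=[1]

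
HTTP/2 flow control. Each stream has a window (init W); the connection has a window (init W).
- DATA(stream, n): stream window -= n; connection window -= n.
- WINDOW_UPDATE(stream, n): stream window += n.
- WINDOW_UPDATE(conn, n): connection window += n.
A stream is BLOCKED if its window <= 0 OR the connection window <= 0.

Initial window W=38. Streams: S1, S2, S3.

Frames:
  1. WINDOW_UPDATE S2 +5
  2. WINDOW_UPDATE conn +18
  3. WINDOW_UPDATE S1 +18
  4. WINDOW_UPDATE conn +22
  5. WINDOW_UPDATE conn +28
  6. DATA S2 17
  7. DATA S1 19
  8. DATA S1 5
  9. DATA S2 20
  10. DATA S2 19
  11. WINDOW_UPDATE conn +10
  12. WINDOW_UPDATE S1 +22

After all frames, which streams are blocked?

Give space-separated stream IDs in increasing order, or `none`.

Answer: S2

Derivation:
Op 1: conn=38 S1=38 S2=43 S3=38 blocked=[]
Op 2: conn=56 S1=38 S2=43 S3=38 blocked=[]
Op 3: conn=56 S1=56 S2=43 S3=38 blocked=[]
Op 4: conn=78 S1=56 S2=43 S3=38 blocked=[]
Op 5: conn=106 S1=56 S2=43 S3=38 blocked=[]
Op 6: conn=89 S1=56 S2=26 S3=38 blocked=[]
Op 7: conn=70 S1=37 S2=26 S3=38 blocked=[]
Op 8: conn=65 S1=32 S2=26 S3=38 blocked=[]
Op 9: conn=45 S1=32 S2=6 S3=38 blocked=[]
Op 10: conn=26 S1=32 S2=-13 S3=38 blocked=[2]
Op 11: conn=36 S1=32 S2=-13 S3=38 blocked=[2]
Op 12: conn=36 S1=54 S2=-13 S3=38 blocked=[2]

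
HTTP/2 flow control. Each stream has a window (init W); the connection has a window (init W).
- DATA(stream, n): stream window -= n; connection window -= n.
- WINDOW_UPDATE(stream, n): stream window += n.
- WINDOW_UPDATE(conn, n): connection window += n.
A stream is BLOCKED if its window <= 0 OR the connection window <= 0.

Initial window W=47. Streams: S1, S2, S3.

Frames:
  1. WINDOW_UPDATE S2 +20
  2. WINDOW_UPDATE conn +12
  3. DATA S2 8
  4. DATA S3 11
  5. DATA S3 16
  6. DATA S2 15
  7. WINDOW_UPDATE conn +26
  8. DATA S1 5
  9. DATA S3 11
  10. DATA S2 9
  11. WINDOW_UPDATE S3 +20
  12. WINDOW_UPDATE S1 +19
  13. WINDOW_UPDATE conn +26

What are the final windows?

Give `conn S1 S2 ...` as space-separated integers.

Op 1: conn=47 S1=47 S2=67 S3=47 blocked=[]
Op 2: conn=59 S1=47 S2=67 S3=47 blocked=[]
Op 3: conn=51 S1=47 S2=59 S3=47 blocked=[]
Op 4: conn=40 S1=47 S2=59 S3=36 blocked=[]
Op 5: conn=24 S1=47 S2=59 S3=20 blocked=[]
Op 6: conn=9 S1=47 S2=44 S3=20 blocked=[]
Op 7: conn=35 S1=47 S2=44 S3=20 blocked=[]
Op 8: conn=30 S1=42 S2=44 S3=20 blocked=[]
Op 9: conn=19 S1=42 S2=44 S3=9 blocked=[]
Op 10: conn=10 S1=42 S2=35 S3=9 blocked=[]
Op 11: conn=10 S1=42 S2=35 S3=29 blocked=[]
Op 12: conn=10 S1=61 S2=35 S3=29 blocked=[]
Op 13: conn=36 S1=61 S2=35 S3=29 blocked=[]

Answer: 36 61 35 29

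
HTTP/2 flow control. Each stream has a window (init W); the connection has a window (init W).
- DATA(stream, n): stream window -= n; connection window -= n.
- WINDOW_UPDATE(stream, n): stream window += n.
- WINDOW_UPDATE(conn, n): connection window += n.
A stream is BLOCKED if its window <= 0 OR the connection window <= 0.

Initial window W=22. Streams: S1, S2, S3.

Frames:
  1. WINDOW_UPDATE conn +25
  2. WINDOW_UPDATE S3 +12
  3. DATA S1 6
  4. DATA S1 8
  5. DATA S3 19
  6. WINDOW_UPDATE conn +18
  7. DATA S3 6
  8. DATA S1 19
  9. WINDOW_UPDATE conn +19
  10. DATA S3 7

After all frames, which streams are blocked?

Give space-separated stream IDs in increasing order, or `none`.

Answer: S1

Derivation:
Op 1: conn=47 S1=22 S2=22 S3=22 blocked=[]
Op 2: conn=47 S1=22 S2=22 S3=34 blocked=[]
Op 3: conn=41 S1=16 S2=22 S3=34 blocked=[]
Op 4: conn=33 S1=8 S2=22 S3=34 blocked=[]
Op 5: conn=14 S1=8 S2=22 S3=15 blocked=[]
Op 6: conn=32 S1=8 S2=22 S3=15 blocked=[]
Op 7: conn=26 S1=8 S2=22 S3=9 blocked=[]
Op 8: conn=7 S1=-11 S2=22 S3=9 blocked=[1]
Op 9: conn=26 S1=-11 S2=22 S3=9 blocked=[1]
Op 10: conn=19 S1=-11 S2=22 S3=2 blocked=[1]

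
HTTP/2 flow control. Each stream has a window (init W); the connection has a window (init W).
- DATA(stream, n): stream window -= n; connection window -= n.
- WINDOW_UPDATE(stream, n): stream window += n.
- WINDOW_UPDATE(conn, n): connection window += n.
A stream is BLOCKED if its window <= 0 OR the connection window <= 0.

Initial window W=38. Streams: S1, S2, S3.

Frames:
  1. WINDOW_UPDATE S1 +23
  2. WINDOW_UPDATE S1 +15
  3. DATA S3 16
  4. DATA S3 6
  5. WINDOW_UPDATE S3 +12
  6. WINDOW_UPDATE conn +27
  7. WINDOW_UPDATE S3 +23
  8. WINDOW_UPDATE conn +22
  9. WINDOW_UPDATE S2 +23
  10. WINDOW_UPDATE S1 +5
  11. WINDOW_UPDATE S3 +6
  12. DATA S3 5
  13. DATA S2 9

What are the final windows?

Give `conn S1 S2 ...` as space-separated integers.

Answer: 51 81 52 52

Derivation:
Op 1: conn=38 S1=61 S2=38 S3=38 blocked=[]
Op 2: conn=38 S1=76 S2=38 S3=38 blocked=[]
Op 3: conn=22 S1=76 S2=38 S3=22 blocked=[]
Op 4: conn=16 S1=76 S2=38 S3=16 blocked=[]
Op 5: conn=16 S1=76 S2=38 S3=28 blocked=[]
Op 6: conn=43 S1=76 S2=38 S3=28 blocked=[]
Op 7: conn=43 S1=76 S2=38 S3=51 blocked=[]
Op 8: conn=65 S1=76 S2=38 S3=51 blocked=[]
Op 9: conn=65 S1=76 S2=61 S3=51 blocked=[]
Op 10: conn=65 S1=81 S2=61 S3=51 blocked=[]
Op 11: conn=65 S1=81 S2=61 S3=57 blocked=[]
Op 12: conn=60 S1=81 S2=61 S3=52 blocked=[]
Op 13: conn=51 S1=81 S2=52 S3=52 blocked=[]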